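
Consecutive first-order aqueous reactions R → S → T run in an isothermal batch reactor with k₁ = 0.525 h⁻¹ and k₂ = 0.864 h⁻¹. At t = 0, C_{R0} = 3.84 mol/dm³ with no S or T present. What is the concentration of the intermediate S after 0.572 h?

For first-order series with pure R initially, C_S(t) = k₁C_{R0}/(k₂−k₁)·(e^(−k₁t) − e^(−k₂t)).
e^(−k₁t) = e^(−0.525×0.572) = e^(−0.3003) = 0.7406; e^(−k₂t) = e^(−0.4942) = 0.6101.
C_S = 0.525×3.84/(0.864−0.525) × (0.7406−0.6101) = 5.947×0.1305 = 0.7763 mol/dm³.

0.776 mol/dm³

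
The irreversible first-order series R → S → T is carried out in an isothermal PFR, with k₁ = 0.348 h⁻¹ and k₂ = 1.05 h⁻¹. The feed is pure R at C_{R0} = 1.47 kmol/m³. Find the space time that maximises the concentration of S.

The intermediate peaks when r₁ = r₂, i.e. k₁e^(−k₁τ) = k₂e^(−k₂τ), giving τ_opt = ln(k₂/k₁)/(k₂−k₁).
= ln(1.05/0.348)/(1.05−0.348) = ln(3.017)/0.7020 = 1.104/0.7020 = 1.57 h.

1.57 h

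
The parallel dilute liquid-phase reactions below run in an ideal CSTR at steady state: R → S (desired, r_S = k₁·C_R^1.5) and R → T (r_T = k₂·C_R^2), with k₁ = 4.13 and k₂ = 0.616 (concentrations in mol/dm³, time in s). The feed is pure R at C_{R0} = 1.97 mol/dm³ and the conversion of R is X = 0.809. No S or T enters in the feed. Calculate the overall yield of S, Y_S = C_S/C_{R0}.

Exit C_R = C_{R0}(1−X) = 1.97×0.191 = 0.3763 mol/dm³.
Rates in a CSTR are evaluated at the outlet concentration: r_S = 4.13×0.3763^1.5 = 0.9532, r_T = 0.616×0.3763^2 = 0.08721.
Fraction of consumed R going to S: r_S/(r_S+r_T) = 0.9162.
C_S = 0.9162·C_{R0}·X = 0.9162×1.97×0.809 = 1.46 mol/dm³; Y_S = C_S/C_{R0} = 0.741.

0.741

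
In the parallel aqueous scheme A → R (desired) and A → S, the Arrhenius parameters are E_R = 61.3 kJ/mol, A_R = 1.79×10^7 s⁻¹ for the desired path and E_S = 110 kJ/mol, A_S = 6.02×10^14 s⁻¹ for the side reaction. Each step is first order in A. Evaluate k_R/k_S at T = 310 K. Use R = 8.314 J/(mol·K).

k_R/k_S = (A_R/A_S)·exp[−(E_R−E_S)/(RT)] = (A_R/A_S)·exp[(E_S−E_R)/(RT)].
(E_S−E_R)/(RT) = (110−61.3)×10³/(8.314×310) = 48700/2577 = 18.90.
k_R/k_S = (1.79×10^7/6.02×10^14)·exp(18.90) = 2.973×10^-8 × 1.608×10^8 = 4.78.
Since E_R < E_S, lowering the temperature improves selectivity toward R.

4.78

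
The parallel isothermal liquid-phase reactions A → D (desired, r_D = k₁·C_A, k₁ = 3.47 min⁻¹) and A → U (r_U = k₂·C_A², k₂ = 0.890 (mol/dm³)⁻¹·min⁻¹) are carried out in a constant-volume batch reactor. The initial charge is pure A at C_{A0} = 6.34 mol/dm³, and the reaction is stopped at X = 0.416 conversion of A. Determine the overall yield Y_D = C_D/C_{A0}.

0.183

C_A = C_{A0}(1−X) = 3.703 mol/dm³.
Along a PFR/batch, dC_D/dC_A = −r_D/(r_D+r_U) = −k₁/(k₁+k₂·C_A).
Integrating from C_{A0} to C_A: C_D = (3.47/0.890)·ln[(3.47+0.890·6.34)/(3.47+0.890·3.70)] = 3.899·ln(9.113/6.765) = 1.161 mol/dm³.
Y_D = C_D/C_{A0} = 1.161/6.34 = 0.183.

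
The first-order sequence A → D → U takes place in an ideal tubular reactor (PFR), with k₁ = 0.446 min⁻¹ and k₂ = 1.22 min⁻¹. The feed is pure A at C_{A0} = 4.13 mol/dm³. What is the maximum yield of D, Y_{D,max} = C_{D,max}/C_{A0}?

0.205

Evaluating C_D at τ_opt = ln(k₂/k₁)/(k₂−k₁) gives C_{D,max}/C_{A0} = (k₁/k₂)^[k₂/(k₂−k₁)].
= (0.446/1.22)^(1.22/(1.22−0.446)) = (0.3656)^(1.576) = 0.2047.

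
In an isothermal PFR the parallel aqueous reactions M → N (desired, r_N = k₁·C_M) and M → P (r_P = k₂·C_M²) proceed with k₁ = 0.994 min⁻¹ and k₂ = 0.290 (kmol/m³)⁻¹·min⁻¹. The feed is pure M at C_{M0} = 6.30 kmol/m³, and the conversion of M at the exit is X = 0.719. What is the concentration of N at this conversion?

C_M = C_{M0}(1−X) = 1.770 kmol/m³.
Along a PFR/batch, dC_N/dC_M = −r_N/(r_N+r_P) = −k₁/(k₁+k₂·C_M).
Integrating from C_{M0} to C_M: C_N = (0.994/0.290)·ln[(0.994+0.290·6.30)/(0.994+0.290·1.77)] = 3.428·ln(2.821/1.507) = 2.148 kmol/m³.

2.15 kmol/m³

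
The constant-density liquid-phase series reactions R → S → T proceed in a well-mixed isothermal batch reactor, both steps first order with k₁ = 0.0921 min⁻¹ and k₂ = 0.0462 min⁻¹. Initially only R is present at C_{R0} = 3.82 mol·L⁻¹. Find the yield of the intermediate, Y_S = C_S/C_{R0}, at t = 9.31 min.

Solving the coupled first-order balances gives C_S(t) = [k₁/(k₂−k₁)]·C_{R0}·(e^(−k₁t) − e^(−k₂t)).
e^(−k₁t) = e^(−0.0921×9.31) = e^(−0.8575) = 0.4242; e^(−k₂t) = e^(−0.4301) = 0.6504.
C_S = 0.0921×3.82/(0.0462−0.0921) × (0.4242−0.6504) = (-7.665)×(-0.2262) = 1.734 mol·L⁻¹.
Y_S = C_S/C_{R0} = 1.734/3.82 = 0.454.

0.454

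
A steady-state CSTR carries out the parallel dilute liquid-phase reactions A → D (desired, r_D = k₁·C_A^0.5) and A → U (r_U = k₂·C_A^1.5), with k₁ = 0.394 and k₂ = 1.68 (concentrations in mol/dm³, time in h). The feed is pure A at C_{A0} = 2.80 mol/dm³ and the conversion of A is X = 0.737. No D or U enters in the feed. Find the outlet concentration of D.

0.498 mol/dm³

Exit C_A = C_{A0}(1−X) = 2.80×0.263 = 0.7364 mol/dm³.
A CSTR operates uniformly at the exit composition, giving r_D = 0.3381 and r_U = 1.062 (each k·C_A^n at C_A = 0.7364).
Fraction of consumed A going to D: r_D/(r_D+r_U) = 0.2415.
C_D = 0.2415·C_{A0}·X = 0.2415×2.80×0.737 = 0.498 mol/dm³.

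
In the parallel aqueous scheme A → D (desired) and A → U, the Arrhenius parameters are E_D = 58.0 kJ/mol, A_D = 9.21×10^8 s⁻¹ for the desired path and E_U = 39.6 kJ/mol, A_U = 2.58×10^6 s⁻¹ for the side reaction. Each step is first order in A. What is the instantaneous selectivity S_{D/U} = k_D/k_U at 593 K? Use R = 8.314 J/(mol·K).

8.55

With equal orders, S_{D/U} = k_D/k_U = (A_D/A_U)·exp[(E_U−E_D)/(RT)].
(E_U−E_D)/(RT) = (39.6−58.0)×10³/(8.314×593) = -18400/4930 = -3.732.
k_D/k_U = (9.21×10^8/2.58×10^6)·exp(-3.732) = 357.0 × 0.02394 = 8.55.
Since E_D > E_U, raising the temperature improves selectivity toward D.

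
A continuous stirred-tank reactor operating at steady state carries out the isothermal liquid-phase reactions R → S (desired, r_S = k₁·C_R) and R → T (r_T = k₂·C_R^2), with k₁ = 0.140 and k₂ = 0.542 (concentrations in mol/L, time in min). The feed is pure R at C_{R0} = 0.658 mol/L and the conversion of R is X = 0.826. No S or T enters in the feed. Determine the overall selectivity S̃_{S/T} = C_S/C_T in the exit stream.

Exit C_R = C_{R0}(1−X) = 0.658×0.174 = 0.1145 mol/L.
Rates in a CSTR are evaluated at the outlet concentration: r_S = 0.140×0.1145 = 0.01603, r_T = 0.542×0.1145^2 = 0.007105.
Overall selectivity = C_S/C_T = r_Sτ/(r_Tτ) = r_S/r_T = 2.26.

2.26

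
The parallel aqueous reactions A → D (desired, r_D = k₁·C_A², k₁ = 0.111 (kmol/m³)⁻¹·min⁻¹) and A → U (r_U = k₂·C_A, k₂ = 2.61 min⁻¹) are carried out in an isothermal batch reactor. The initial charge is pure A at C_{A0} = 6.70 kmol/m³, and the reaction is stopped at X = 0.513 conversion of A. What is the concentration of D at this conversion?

C_A = C_{A0}(1−X) = 3.263 kmol/m³.
Along a PFR/batch, dC_U/dC_A = −r_U/(r_D+r_U) = −k₂/(k₂+k₁·C_A).
Integrating from C_{A0} to C_A: C_U = (2.61/0.111)·ln[(2.61+0.111·6.70)/(2.61+0.111·3.26)] = 23.51·ln(3.354/2.972) = 2.840 kmol/m³.
Then C_D = (C_{A0}−C_A) − C_U = 3.437 − 2.840 = 0.5974 kmol/m³.

0.597 kmol/m³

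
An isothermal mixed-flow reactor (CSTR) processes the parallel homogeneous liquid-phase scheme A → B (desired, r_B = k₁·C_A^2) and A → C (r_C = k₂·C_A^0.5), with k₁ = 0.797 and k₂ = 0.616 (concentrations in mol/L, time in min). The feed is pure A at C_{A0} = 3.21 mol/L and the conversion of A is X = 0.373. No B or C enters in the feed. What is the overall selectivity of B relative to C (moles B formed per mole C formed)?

Exit C_A = C_{A0}(1−X) = 3.21×0.627 = 2.013 mol/L.
In a CSTR the entire volume is at exit conditions, so r_B = 0.797×2.013^2 = 3.229 and r_C = 0.616×2.013^0.5 = 0.8739.
Overall selectivity = C_B/C_C = r_Bτ/(r_Cτ) = r_B/r_C = 3.69.

3.69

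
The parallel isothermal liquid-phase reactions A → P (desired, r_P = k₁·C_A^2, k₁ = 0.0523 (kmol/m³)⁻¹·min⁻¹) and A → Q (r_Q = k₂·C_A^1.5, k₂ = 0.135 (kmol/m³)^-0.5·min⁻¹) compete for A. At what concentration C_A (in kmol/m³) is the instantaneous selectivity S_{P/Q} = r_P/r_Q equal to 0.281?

0.526 kmol/m³

S_{P/Q} = (k₁/k₂)·C_A^0.5 ⇒ C_A = (S·k₂/k₁)^(2).
= (0.281×0.135/0.0523)^(2) = (0.7253)^(2) = 0.526 kmol/m³.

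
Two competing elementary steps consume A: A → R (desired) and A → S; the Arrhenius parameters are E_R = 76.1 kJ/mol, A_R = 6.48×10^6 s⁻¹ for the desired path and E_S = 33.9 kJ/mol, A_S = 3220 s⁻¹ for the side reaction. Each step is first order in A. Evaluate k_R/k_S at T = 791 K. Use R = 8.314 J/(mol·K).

3.29

Since both paths have the same order in A, the concentration cancels and S_{R/S} = k_R/k_S = (A_R/A_S)·exp[(E_S−E_R)/(RT)].
(E_S−E_R)/(RT) = (33.9−76.1)×10³/(8.314×791) = -42200/6576 = -6.417.
k_R/k_S = (6.48×10^6/3220)·exp(-6.417) = 2012 × 0.001634 = 3.29.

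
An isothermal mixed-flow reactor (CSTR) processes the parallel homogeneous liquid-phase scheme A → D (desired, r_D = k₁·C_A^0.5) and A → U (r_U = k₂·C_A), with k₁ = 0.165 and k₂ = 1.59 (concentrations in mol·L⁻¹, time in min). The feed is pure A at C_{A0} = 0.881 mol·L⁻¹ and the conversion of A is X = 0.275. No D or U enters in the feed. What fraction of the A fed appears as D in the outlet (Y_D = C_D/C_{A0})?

0.0316

Exit C_A = C_{A0}(1−X) = 0.881×0.725 = 0.6387 mol·L⁻¹.
Rates in a CSTR are evaluated at the outlet concentration: r_D = 0.165×0.6387^0.5 = 0.1319, r_U = 1.59×0.6387 = 1.016.
Fraction of consumed A going to D: r_D/(r_D+r_U) = 0.1149.
C_D = 0.1149·C_{A0}·X = 0.1149×0.881×0.275 = 0.0278 mol·L⁻¹; Y_D = C_D/C_{A0} = 0.0316.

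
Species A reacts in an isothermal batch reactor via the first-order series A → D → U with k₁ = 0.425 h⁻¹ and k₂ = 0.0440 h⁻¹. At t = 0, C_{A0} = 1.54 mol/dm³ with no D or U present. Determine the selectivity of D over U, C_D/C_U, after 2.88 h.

For first-order series with pure A initially, C_D(t) = k₁C_{A0}/(k₂−k₁)·(e^(−k₁t) − e^(−k₂t)).
e^(−k₁t) = e^(−0.425×2.88) = e^(−1.224) = 0.2941; e^(−k₂t) = e^(−0.1267) = 0.8810.
C_D = 0.425×1.54/(0.0440−0.425) × (0.2941−0.8810) = (-1.718)×(-0.5869) = 1.008 mol/dm³.
C_A = C_{A0}e^(−k₁t) = 0.4528 mol/dm³, so C_U = C_{A0}−C_A−C_D = 0.07891 mol/dm³; C_D/C_U = 12.8.

12.8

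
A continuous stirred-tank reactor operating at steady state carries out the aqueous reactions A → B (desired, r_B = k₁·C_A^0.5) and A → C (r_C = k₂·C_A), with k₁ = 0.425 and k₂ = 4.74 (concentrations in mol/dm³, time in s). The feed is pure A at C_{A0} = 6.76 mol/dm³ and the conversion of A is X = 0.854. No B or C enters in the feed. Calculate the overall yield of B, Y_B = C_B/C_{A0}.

Exit C_A = C_{A0}(1−X) = 6.76×0.146 = 0.9870 mol/dm³.
A CSTR operates uniformly at the exit composition, giving r_B = 0.4222 and r_C = 4.678 (each k·C_A^n at C_A = 0.9870).
Fraction of consumed A going to B: r_B/(r_B+r_C) = 0.08278.
C_B = 0.08278·C_{A0}·X = 0.08278×6.76×0.854 = 0.478 mol/dm³; Y_B = C_B/C_{A0} = 0.0707.

0.0707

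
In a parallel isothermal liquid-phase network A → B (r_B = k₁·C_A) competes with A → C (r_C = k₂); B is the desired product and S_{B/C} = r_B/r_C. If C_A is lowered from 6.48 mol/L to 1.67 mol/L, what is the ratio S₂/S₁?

S_{B/C} = (k₁/k₂)·C_A, so S₂/S₁ = (C_{A,2}/C_{A,1}).
= 1.67/6.48 = 0.258.
Selectivity toward B falls as C_A falls — high-concentration operation is favoured.

0.258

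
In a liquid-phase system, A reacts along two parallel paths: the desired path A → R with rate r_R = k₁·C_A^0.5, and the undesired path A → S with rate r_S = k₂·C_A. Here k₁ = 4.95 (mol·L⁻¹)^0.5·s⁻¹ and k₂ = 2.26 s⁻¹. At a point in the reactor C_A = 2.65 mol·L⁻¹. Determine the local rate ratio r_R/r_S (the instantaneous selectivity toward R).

1.35

S_{R/S} = r_R/r_S = (k₁·C_A^0.5)/(k₂·C_A) = (k₁/k₂)·C_A^-0.5.
= (4.95×2.650^0.5) / (2.26×2.650) = 8.058/5.989 = 1.35.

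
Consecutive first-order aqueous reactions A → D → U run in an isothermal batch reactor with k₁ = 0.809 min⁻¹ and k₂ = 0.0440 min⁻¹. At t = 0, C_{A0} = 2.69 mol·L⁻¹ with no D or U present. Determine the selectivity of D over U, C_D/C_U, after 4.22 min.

For first-order series with pure A initially, C_D(t) = k₁C_{A0}/(k₂−k₁)·(e^(−k₁t) − e^(−k₂t)).
e^(−k₁t) = e^(−0.809×4.22) = e^(−3.414) = 0.03291; e^(−k₂t) = e^(−0.1857) = 0.8305.
C_D = 0.809×2.69/(0.0440−0.809) × (0.03291−0.8305) = (-2.845)×(-0.7976) = 2.269 mol·L⁻¹.
C_A = C_{A0}e^(−k₁t) = 0.08853 mol·L⁻¹, so C_U = C_{A0}−C_A−C_D = 0.3324 mol·L⁻¹; C_D/C_U = 6.83.

6.83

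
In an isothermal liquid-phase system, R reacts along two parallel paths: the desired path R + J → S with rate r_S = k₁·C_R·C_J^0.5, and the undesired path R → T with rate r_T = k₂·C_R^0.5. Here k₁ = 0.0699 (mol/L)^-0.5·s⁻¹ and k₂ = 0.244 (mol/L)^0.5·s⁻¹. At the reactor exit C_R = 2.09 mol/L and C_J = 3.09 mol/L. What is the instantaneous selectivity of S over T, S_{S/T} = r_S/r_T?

0.728

S_{S/T} = r_S/r_T = (k₁·C_R·C_J^0.5)/(k₂·C_R^0.5) = (k₁/k₂)·C_R^0.5·C_J^0.5.
= (0.0699×2.090×3.090^0.5) / (0.244×2.090^0.5) = 0.2568/0.3527 = 0.728.
Since the desired path is higher order in R, keeping C_R high (PFR or concentrated feed) favours S.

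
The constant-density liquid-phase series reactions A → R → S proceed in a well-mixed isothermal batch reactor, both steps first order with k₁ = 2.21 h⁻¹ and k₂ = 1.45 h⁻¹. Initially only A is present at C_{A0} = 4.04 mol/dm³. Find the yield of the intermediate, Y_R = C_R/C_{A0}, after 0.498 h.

0.445

The intermediate concentration in a first-order A→B→C sequence is C_R = k₁C_{A0}(e^(−k₁t) − e^(−k₂t))/(k₂−k₁).
e^(−k₁t) = e^(−2.21×0.498) = e^(−1.101) = 0.3327; e^(−k₂t) = e^(−0.7221) = 0.4857.
C_R = 2.21×4.04/(1.45−2.21) × (0.3327−0.4857) = (-11.75)×(-0.1531) = 1.798 mol/dm³.
Y_R = C_R/C_{A0} = 1.798/4.04 = 0.445.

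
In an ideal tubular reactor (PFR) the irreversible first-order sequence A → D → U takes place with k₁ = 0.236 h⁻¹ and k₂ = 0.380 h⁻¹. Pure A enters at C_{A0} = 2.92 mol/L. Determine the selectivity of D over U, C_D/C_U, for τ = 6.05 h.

0.430

Solving the coupled first-order balances gives C_D(τ) = [k₁/(k₂−k₁)]·C_{A0}·(e^(−k₁τ) − e^(−k₂τ)).
e^(−k₁τ) = e^(−0.236×6.05) = e^(−1.428) = 0.2398; e^(−k₂τ) = e^(−2.299) = 0.1004.
C_D = 0.236×2.92/(0.380−0.236) × (0.2398−0.1004) = 4.786×0.1395 = 0.6675 mol/L.
C_A = C_{A0}e^(−k₁τ) = 0.7003 mol/L, so C_U = C_{A0}−C_A−C_D = 1.552 mol/L; C_D/C_U = 0.430.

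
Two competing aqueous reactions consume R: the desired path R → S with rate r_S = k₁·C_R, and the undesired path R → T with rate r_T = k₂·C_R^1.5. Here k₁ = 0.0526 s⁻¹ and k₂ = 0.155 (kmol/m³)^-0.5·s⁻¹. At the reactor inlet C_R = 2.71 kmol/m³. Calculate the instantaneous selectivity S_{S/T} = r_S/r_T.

0.206

S_{S/T} = r_S/r_T = (k₁·C_R)/(k₂·C_R^1.5) = (k₁/k₂)·C_R^-0.5.
= (0.0526×2.710) / (0.155×2.710^1.5) = 0.1425/0.6915 = 0.206.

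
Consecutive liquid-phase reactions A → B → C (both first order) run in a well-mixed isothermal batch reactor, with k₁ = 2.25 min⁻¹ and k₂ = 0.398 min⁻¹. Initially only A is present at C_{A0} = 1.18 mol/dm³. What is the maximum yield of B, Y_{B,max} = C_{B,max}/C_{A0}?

Evaluating C_B at t_opt = ln(k₂/k₁)/(k₂−k₁) gives C_{B,max}/C_{A0} = (k₁/k₂)^[k₂/(k₂−k₁)].
= (2.25/0.398)^(0.398/(0.398−2.25)) = (5.653)^(-0.2149) = 0.6892.

0.689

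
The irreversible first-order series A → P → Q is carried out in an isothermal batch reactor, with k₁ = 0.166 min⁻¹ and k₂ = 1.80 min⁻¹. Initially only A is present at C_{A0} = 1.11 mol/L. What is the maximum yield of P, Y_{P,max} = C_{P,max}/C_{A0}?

0.0724

Evaluating C_P at t_opt = ln(k₂/k₁)/(k₂−k₁) gives C_{P,max}/C_{A0} = (k₁/k₂)^[k₂/(k₂−k₁)].
= (0.166/1.80)^(1.80/(1.80−0.166)) = (0.09222)^(1.102) = 0.07239.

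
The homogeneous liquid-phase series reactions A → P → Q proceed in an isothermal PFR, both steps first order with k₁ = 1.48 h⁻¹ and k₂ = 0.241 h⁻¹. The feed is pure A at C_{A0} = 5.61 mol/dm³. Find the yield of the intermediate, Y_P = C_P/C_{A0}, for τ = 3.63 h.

0.492

For first-order series with pure A initially, C_P(τ) = k₁C_{A0}/(k₂−k₁)·(e^(−k₁τ) − e^(−k₂τ)).
e^(−k₁τ) = e^(−1.48×3.63) = e^(−5.372) = 0.004643; e^(−k₂τ) = e^(−0.8748) = 0.4169.
C_P = 1.48×5.61/(0.241−1.48) × (0.004643−0.4169) = (-6.701)×(-0.4123) = 2.763 mol/dm³.
Y_P = C_P/C_{A0} = 2.763/5.61 = 0.492.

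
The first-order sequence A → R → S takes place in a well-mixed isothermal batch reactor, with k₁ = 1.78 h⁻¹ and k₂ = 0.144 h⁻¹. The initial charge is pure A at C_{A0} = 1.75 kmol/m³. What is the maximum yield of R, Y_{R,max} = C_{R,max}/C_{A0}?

0.801

At the optimum, C_{R,max}/C_{A0} = (k₁/k₂)^[k₂/(k₂−k₁)].
= (1.78/0.144)^(0.144/(0.144−1.78)) = (12.36)^(-0.08802) = 0.8015.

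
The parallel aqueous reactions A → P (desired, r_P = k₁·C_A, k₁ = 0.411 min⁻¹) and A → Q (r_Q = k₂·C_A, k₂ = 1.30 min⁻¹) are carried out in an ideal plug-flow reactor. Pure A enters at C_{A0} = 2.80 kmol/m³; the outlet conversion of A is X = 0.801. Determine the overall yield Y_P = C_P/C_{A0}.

C_A = C_{A0}(1−X) = 0.5572 kmol/m³.
Both paths are first order in A, so the instantaneous fraction to P is constant: dC_P/d(−C_A) = k₁/(k₁+k₂) = 0.2402.
C_P = 0.2402·(C_{A0}−C_A) = 0.2402×2.243 = 0.539 kmol/m³.
Y_P = C_P/C_{A0} = 0.5387/2.80 = 0.192.

0.192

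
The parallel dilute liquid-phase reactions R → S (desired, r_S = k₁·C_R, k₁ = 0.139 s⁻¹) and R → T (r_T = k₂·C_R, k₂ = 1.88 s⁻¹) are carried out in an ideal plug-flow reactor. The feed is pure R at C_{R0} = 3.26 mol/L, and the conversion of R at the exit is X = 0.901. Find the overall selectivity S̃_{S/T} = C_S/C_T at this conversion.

C_R = C_{R0}(1−X) = 0.3227 mol/L.
Both paths are first order in R, so the instantaneous fraction to S is constant: dC_S/d(−C_R) = k₁/(k₁+k₂) = 0.06885.
C_S = 0.06885·(C_{R0}−C_R) = 0.06885×2.937 = 0.202 mol/L.
C_T = (C_{R0}−C_R)−C_S = 2.735 mol/L; S̃_{S/T} = 0.2022/2.735 = 0.0739.

0.0739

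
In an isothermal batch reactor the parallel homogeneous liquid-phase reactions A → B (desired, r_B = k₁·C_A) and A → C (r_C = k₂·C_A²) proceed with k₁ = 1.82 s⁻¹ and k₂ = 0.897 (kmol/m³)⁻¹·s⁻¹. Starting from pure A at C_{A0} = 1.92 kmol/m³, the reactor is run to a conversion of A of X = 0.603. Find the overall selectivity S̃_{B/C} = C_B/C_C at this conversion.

1.55

C_A = C_{A0}(1−X) = 0.7622 kmol/m³.
Along a PFR/batch, dC_B/dC_A = −r_B/(r_B+r_C) = −k₁/(k₁+k₂·C_A).
Integrating from C_{A0} to C_A: C_B = (1.82/0.897)·ln[(1.82+0.897·1.92)/(1.82+0.897·0.762)] = 2.029·ln(3.542/2.504) = 0.7040 kmol/m³.
C_C = (C_{A0}−C_A)−C_B = 0.4537 kmol/m³; S̃_{B/C} = 0.7040/0.4537 = 1.55.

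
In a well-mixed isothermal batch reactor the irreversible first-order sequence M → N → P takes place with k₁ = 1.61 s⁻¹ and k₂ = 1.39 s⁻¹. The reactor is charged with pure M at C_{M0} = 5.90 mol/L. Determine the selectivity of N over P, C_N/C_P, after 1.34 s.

0.488

For first-order series with pure M initially, C_N(t) = k₁C_{M0}/(k₂−k₁)·(e^(−k₁t) − e^(−k₂t)).
e^(−k₁t) = e^(−1.61×1.34) = e^(−2.157) = 0.1156; e^(−k₂t) = e^(−1.863) = 0.1553.
C_N = 1.61×5.90/(1.39−1.61) × (0.1156−0.1553) = (-43.18)×(-0.03964) = 1.712 mol/L.
C_M = C_{M0}e^(−k₁t) = 0.6822 mol/L, so C_P = C_{M0}−C_M−C_N = 3.506 mol/L; C_N/C_P = 0.488.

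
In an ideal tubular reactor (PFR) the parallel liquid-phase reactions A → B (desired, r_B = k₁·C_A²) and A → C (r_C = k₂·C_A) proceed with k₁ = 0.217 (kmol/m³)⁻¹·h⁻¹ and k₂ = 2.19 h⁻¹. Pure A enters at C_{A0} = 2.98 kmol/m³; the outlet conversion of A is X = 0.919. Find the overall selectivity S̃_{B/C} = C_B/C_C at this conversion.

0.154

C_A = C_{A0}(1−X) = 0.2414 kmol/m³.
Along a PFR/batch, dC_C/dC_A = −r_C/(r_B+r_C) = −k₂/(k₂+k₁·C_A).
Integrating from C_{A0} to C_A: C_C = (2.19/0.217)·ln[(2.19+0.217·2.98)/(2.19+0.217·0.241)] = 10.09·ln(2.837/2.242) = 2.373 kmol/m³.
Then C_B = (C_{A0}−C_A) − C_C = 2.739 − 2.373 = 0.3661 kmol/m³.
S̃_{B/C} = C_B/C_C = 0.3661/2.373 = 0.154.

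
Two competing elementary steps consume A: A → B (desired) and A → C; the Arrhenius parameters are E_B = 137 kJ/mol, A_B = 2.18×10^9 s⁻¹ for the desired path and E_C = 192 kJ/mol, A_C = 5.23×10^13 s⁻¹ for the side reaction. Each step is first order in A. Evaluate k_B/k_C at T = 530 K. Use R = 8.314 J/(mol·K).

Since both paths have the same order in A, the concentration cancels and S_{B/C} = k_B/k_C = (A_B/A_C)·exp[(E_C−E_B)/(RT)].
(E_C−E_B)/(RT) = (192−137)×10³/(8.314×530) = 55000/4406 = 12.48.
k_B/k_C = (2.18×10^9/5.23×10^13)·exp(12.48) = 4.168×10^-5 × 2.635×10^5 = 11.0.
Since E_B < E_C, lowering the temperature improves selectivity toward B.

11.0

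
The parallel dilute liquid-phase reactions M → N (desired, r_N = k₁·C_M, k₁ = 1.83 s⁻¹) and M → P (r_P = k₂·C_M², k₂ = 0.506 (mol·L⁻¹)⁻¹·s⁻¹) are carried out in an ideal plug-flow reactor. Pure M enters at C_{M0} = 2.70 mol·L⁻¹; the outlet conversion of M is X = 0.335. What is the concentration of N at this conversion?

C_M = C_{M0}(1−X) = 1.796 mol·L⁻¹.
Along a PFR/batch, dC_N/dC_M = −r_N/(r_N+r_P) = −k₁/(k₁+k₂·C_M).
Integrating from C_{M0} to C_M: C_N = (1.83/0.506)·ln[(1.83+0.506·2.70)/(1.83+0.506·1.80)] = 3.617·ln(3.196/2.739) = 0.5589 mol·L⁻¹.

0.559 mol·L⁻¹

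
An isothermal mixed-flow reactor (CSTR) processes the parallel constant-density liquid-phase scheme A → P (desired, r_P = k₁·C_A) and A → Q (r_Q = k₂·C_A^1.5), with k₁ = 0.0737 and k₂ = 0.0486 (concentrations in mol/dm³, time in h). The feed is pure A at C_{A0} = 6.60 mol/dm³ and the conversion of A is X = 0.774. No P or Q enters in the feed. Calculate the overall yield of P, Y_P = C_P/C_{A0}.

0.429

Exit C_A = C_{A0}(1−X) = 6.60×0.226 = 1.492 mol/dm³.
In a CSTR the entire volume is at exit conditions, so r_P = 0.0737×1.492 = 0.1099 and r_Q = 0.0486×1.492^1.5 = 0.08853.
Fraction of consumed A going to P: r_P/(r_P+r_Q) = 0.5539.
C_P = 0.5539·C_{A0}·X = 0.5539×6.60×0.774 = 2.83 mol/dm³; Y_P = C_P/C_{A0} = 0.429.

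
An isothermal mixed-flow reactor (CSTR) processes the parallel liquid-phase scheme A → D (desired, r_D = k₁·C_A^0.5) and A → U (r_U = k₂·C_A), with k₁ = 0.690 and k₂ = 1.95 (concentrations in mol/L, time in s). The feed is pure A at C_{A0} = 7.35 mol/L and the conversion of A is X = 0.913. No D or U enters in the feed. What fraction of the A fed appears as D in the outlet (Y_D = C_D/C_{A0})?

0.280

Exit C_A = C_{A0}(1−X) = 7.35×0.0870 = 0.6394 mol/L.
Rates in a CSTR are evaluated at the outlet concentration: r_D = 0.690×0.6394^0.5 = 0.5518, r_U = 1.95×0.6394 = 1.247.
Fraction of consumed A going to D: r_D/(r_D+r_U) = 0.3068.
C_D = 0.3068·C_{A0}·X = 0.3068×7.35×0.913 = 2.06 mol/L; Y_D = C_D/C_{A0} = 0.280.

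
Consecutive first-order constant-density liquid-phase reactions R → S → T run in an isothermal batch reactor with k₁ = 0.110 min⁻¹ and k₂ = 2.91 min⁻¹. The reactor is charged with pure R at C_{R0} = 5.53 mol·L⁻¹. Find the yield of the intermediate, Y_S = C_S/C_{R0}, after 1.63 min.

0.0325

Solving the coupled first-order balances gives C_S(t) = [k₁/(k₂−k₁)]·C_{R0}·(e^(−k₁t) − e^(−k₂t)).
e^(−k₁t) = e^(−0.110×1.63) = e^(−0.1793) = 0.8359; e^(−k₂t) = e^(−4.743) = 0.008710.
C_S = 0.110×5.53/(2.91−0.110) × (0.8359−0.008710) = 0.2172×0.8271 = 0.1797 mol·L⁻¹.
Y_S = C_S/C_{R0} = 0.1797/5.53 = 0.0325.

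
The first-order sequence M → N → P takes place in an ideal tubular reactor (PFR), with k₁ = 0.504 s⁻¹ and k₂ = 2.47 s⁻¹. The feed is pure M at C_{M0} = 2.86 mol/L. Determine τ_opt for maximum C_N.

For first-order series the maximum of C_N occurs at τ_opt = ln(k₂/k₁)/(k₂−k₁).
= ln(2.47/0.504)/(2.47−0.504) = ln(4.901)/1.966 = 1.589/1.966 = 0.808 s.

0.808 s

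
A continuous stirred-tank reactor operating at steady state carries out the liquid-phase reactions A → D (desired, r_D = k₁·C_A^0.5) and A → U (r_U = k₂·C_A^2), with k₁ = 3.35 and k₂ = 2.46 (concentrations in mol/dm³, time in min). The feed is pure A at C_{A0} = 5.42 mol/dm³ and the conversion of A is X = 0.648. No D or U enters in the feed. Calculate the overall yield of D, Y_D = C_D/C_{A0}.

0.221

Exit C_A = C_{A0}(1−X) = 5.42×0.352 = 1.908 mol/dm³.
In a CSTR the entire volume is at exit conditions, so r_D = 3.35×1.908^0.5 = 4.627 and r_U = 2.46×1.908^2 = 8.954.
Fraction of consumed A going to D: r_D/(r_D+r_U) = 0.3407.
C_D = 0.3407·C_{A0}·X = 0.3407×5.42×0.648 = 1.20 mol/dm³; Y_D = C_D/C_{A0} = 0.221.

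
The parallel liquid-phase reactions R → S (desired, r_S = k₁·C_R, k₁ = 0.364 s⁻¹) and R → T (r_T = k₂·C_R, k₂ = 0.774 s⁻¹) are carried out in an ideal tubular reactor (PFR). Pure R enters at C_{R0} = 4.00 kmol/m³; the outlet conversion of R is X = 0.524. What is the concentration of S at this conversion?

0.670 kmol/m³

C_R = C_{R0}(1−X) = 1.904 kmol/m³.
Both paths are first order in R, so the instantaneous fraction to S is constant: dC_S/d(−C_R) = k₁/(k₁+k₂) = 0.3199.
C_S = 0.3199·(C_{R0}−C_R) = 0.3199×2.096 = 0.670 kmol/m³.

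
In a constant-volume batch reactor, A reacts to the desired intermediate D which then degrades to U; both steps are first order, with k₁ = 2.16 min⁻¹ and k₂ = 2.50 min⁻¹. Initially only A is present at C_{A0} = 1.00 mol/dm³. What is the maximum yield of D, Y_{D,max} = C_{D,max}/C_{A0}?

0.341

Evaluating C_D at t_opt = ln(k₂/k₁)/(k₂−k₁) gives C_{D,max}/C_{A0} = (k₁/k₂)^[k₂/(k₂−k₁)].
= (2.16/2.50)^(2.50/(2.50−2.16)) = (0.8640)^(7.353) = 0.3413.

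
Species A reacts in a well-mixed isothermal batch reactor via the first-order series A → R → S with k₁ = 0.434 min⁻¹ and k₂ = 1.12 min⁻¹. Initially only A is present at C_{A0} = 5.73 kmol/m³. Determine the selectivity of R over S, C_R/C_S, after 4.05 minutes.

The intermediate concentration in a first-order A→B→C sequence is C_R = k₁C_{A0}(e^(−k₁t) − e^(−k₂t))/(k₂−k₁).
e^(−k₁t) = e^(−0.434×4.05) = e^(−1.758) = 0.1724; e^(−k₂t) = e^(−4.536) = 0.01072.
C_R = 0.434×5.73/(1.12−0.434) × (0.1724−0.01072) = 3.625×0.1617 = 0.5863 kmol/m³.
C_A = C_{A0}e^(−k₁t) = 0.9881 kmol/m³, so C_S = C_{A0}−C_A−C_R = 4.156 kmol/m³; C_R/C_S = 0.141.

0.141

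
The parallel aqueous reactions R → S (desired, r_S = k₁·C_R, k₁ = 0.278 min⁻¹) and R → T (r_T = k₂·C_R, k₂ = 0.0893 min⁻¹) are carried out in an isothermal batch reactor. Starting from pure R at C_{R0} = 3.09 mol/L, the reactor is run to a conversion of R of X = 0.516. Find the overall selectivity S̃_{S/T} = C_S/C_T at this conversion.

C_R = C_{R0}(1−X) = 1.496 mol/L.
Both paths are first order in R, so the instantaneous fraction to S is constant: dC_S/d(−C_R) = k₁/(k₁+k₂) = 0.7569.
C_S = 0.7569·(C_{R0}−C_R) = 0.7569×1.594 = 1.21 mol/L.
C_T = (C_{R0}−C_R)−C_S = 0.3876 mol/L; S̃_{S/T} = 1.207/0.3876 = 3.11.

3.11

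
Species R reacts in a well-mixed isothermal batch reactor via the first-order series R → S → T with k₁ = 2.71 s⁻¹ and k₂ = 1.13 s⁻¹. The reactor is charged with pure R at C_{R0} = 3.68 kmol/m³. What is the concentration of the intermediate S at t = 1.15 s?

For first-order series with pure R initially, C_S(t) = k₁C_{R0}/(k₂−k₁)·(e^(−k₁t) − e^(−k₂t)).
e^(−k₁t) = e^(−2.71×1.15) = e^(−3.116) = 0.04431; e^(−k₂t) = e^(−1.299) = 0.2727.
C_S = 2.71×3.68/(1.13−2.71) × (0.04431−0.2727) = (-6.312)×(-0.2284) = 1.441 kmol/m³.

1.44 kmol/m³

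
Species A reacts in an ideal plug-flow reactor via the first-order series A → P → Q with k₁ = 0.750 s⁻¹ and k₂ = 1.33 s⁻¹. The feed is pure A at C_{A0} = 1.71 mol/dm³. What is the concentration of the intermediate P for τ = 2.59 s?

0.246 mol/dm³

For first-order series with pure A initially, C_P(τ) = k₁C_{A0}/(k₂−k₁)·(e^(−k₁τ) − e^(−k₂τ)).
e^(−k₁τ) = e^(−0.750×2.59) = e^(−1.942) = 0.1433; e^(−k₂τ) = e^(−3.445) = 0.03191.
C_P = 0.750×1.71/(1.33−0.750) × (0.1433−0.03191) = 2.211×0.1114 = 0.2464 mol/dm³.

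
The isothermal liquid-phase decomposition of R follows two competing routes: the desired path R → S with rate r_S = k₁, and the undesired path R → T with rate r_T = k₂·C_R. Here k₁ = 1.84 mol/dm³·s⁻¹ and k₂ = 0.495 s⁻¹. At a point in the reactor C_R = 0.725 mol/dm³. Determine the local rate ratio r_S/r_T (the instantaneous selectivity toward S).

S_{S/T} = r_S/r_T = (k₁)/(k₂·C_R) = (k₁/k₂)·C_R⁻¹.
= (1.84) / (0.495×0.7250) = 1.840/0.3589 = 5.13.
The undesired path is higher order in R, so low C_R (CSTR or dilute feed) favours S.

5.13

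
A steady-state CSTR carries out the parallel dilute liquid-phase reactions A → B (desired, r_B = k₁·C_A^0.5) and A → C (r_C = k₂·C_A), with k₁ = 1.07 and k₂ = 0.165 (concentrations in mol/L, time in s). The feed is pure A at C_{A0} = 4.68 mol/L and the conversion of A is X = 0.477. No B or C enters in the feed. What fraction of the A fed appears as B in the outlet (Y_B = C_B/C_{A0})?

0.384

Exit C_A = C_{A0}(1−X) = 4.68×0.523 = 2.448 mol/L.
A CSTR operates uniformly at the exit composition, giving r_B = 1.674 and r_C = 0.4039 (each k·C_A^n at C_A = 2.448).
Fraction of consumed A going to B: r_B/(r_B+r_C) = 0.8056.
C_B = 0.8056·C_{A0}·X = 0.8056×4.68×0.477 = 1.80 mol/L; Y_B = C_B/C_{A0} = 0.384.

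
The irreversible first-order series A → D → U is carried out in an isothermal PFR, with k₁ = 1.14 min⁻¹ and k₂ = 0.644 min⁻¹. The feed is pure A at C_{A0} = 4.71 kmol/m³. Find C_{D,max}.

2.24 kmol/m³

For a first-order series the maximum intermediate yield is C_{D,max}/C_{A0} = (k₁/k₂)^[k₂/(k₂−k₁)].
= (1.14/0.644)^(0.644/(0.644−1.14)) = (1.770)^(-1.298) = 0.4764.
C_{D,max} = 0.4764×4.71 = 2.24 kmol/m³.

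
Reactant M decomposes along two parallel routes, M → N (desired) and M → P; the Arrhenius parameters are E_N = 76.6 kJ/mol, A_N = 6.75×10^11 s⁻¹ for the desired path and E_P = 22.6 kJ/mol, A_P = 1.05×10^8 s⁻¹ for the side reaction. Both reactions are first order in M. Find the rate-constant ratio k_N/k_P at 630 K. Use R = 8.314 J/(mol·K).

Since both paths have the same order in M, the concentration cancels and S_{N/P} = k_N/k_P = (A_N/A_P)·exp[(E_P−E_N)/(RT)].
(E_P−E_N)/(RT) = (22.6−76.6)×10³/(8.314×630) = -54000/5238 = -10.31.
k_N/k_P = (6.75×10^11/1.05×10^8)·exp(-10.31) = 6429 × 3.331×10^-5 = 0.214.

0.214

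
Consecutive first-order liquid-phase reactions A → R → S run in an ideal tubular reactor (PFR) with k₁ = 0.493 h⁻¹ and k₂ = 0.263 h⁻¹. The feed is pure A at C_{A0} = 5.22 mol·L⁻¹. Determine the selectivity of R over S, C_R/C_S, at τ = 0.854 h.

The intermediate concentration in a first-order A→B→C sequence is C_R = k₁C_{A0}(e^(−k₁τ) − e^(−k₂τ))/(k₂−k₁).
e^(−k₁τ) = e^(−0.493×0.854) = e^(−0.4210) = 0.6564; e^(−k₂τ) = e^(−0.2246) = 0.7988.
C_R = 0.493×5.22/(0.263−0.493) × (0.6564−0.7988) = (-11.19)×(-0.1425) = 1.594 mol·L⁻¹.
C_A = C_{A0}e^(−k₁τ) = 3.426 mol·L⁻¹, so C_S = C_{A0}−C_A−C_R = 0.1998 mol·L⁻¹; C_R/C_S = 7.98.

7.98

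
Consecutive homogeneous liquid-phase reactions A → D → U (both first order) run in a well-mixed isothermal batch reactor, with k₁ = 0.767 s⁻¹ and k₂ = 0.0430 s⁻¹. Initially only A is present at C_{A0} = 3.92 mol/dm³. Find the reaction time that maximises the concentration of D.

3.98 s

For first-order series the maximum of C_D occurs at t_opt = ln(k₂/k₁)/(k₂−k₁).
= ln(0.0430/0.767)/(0.0430−0.767) = ln(0.05606)/-0.7240 = -2.881/-0.7240 = 3.98 s.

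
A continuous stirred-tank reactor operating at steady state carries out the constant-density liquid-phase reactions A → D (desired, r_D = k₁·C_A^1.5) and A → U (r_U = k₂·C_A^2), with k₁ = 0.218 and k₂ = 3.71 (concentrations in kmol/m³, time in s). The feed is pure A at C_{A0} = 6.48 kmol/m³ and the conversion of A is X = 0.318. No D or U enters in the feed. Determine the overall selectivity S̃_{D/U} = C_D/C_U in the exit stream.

0.0280

Exit C_A = C_{A0}(1−X) = 6.48×0.682 = 4.419 kmol/m³.
Rates in a CSTR are evaluated at the outlet concentration: r_D = 0.218×4.419^1.5 = 2.025, r_U = 3.71×4.419^2 = 72.46.
Overall selectivity = C_D/C_U = r_Dτ/(r_Uτ) = r_D/r_U = 0.0280.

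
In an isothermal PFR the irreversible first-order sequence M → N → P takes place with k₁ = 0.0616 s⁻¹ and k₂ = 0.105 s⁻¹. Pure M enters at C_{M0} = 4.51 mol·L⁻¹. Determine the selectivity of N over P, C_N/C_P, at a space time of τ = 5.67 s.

Solving the coupled first-order balances gives C_N(τ) = [k₁/(k₂−k₁)]·C_{M0}·(e^(−k₁τ) − e^(−k₂τ)).
e^(−k₁τ) = e^(−0.0616×5.67) = e^(−0.3493) = 0.7052; e^(−k₂τ) = e^(−0.5953) = 0.5514.
C_N = 0.0616×4.51/(0.105−0.0616) × (0.7052−0.5514) = 6.401×0.1538 = 0.9847 mol·L⁻¹.
C_M = C_{M0}e^(−k₁τ) = 3.180 mol·L⁻¹, so C_P = C_{M0}−C_M−C_N = 0.3448 mol·L⁻¹; C_N/C_P = 2.86.

2.86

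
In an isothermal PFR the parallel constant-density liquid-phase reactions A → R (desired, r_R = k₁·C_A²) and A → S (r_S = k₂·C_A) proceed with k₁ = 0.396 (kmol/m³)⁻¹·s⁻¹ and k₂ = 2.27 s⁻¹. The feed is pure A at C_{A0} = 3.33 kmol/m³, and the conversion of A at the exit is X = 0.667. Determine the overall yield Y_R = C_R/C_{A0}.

0.183

C_A = C_{A0}(1−X) = 1.109 kmol/m³.
Along a PFR/batch, dC_S/dC_A = −r_S/(r_R+r_S) = −k₂/(k₂+k₁·C_A).
Integrating from C_{A0} to C_A: C_S = (2.27/0.396)·ln[(2.27+0.396·3.33)/(2.27+0.396·1.11)] = 5.732·ln(3.589/2.709) = 1.612 kmol/m³.
Then C_R = (C_{A0}−C_A) − C_S = 2.221 − 1.612 = 0.6094 kmol/m³.
Y_R = C_R/C_{A0} = 0.6094/3.33 = 0.183.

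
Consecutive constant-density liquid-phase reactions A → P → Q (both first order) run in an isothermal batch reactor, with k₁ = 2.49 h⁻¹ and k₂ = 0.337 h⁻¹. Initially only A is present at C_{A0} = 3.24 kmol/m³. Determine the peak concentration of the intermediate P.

2.37 kmol/m³

For a first-order series the maximum intermediate yield is C_{P,max}/C_{A0} = (k₁/k₂)^[k₂/(k₂−k₁)].
= (2.49/0.337)^(0.337/(0.337−2.49)) = (7.389)^(-0.1565) = 0.7312.
C_{P,max} = 0.7312×3.24 = 2.37 kmol/m³.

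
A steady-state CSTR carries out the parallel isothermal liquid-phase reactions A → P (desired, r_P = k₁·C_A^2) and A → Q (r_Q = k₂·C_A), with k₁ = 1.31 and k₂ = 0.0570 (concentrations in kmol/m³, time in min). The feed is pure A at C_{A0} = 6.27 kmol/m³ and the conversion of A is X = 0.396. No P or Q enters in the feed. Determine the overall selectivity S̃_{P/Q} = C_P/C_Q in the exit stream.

87.0

Exit C_A = C_{A0}(1−X) = 6.27×0.604 = 3.787 kmol/m³.
Rates in a CSTR are evaluated at the outlet concentration: r_P = 1.31×3.787^2 = 18.79, r_Q = 0.0570×3.787 = 0.2159.
Overall selectivity = C_P/C_Q = r_Pτ/(r_Qτ) = r_P/r_Q = 87.0.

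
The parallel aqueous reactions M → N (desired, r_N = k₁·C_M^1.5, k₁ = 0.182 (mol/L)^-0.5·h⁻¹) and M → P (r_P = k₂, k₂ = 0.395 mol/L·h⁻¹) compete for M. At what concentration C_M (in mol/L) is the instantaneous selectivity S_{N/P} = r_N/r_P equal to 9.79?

S_{N/P} = (k₁/k₂)·C_M^1.5 ⇒ C_M = (S·k₂/k₁)^(1/1.5).
= (9.79×0.395/0.182)^(0.6667) = (21.25)^(0.6667) = 7.67 mol/L.

7.67 mol/L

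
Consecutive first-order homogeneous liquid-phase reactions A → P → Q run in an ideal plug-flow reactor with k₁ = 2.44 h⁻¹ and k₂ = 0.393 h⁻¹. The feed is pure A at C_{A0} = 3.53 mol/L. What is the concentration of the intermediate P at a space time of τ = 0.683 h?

2.42 mol/L

The intermediate concentration in a first-order A→B→C sequence is C_P = k₁C_{A0}(e^(−k₁τ) − e^(−k₂τ))/(k₂−k₁).
e^(−k₁τ) = e^(−2.44×0.683) = e^(−1.667) = 0.1889; e^(−k₂τ) = e^(−0.2684) = 0.7646.
C_P = 2.44×3.53/(0.393−2.44) × (0.1889−0.7646) = (-4.208)×(-0.5757) = 2.422 mol/L.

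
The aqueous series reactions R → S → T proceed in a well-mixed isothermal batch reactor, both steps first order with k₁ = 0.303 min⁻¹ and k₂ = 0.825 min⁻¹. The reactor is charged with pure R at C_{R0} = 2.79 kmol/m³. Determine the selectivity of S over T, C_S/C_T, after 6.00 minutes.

0.121

The intermediate concentration in a first-order A→B→C sequence is C_S = k₁C_{R0}(e^(−k₁t) − e^(−k₂t))/(k₂−k₁).
e^(−k₁t) = e^(−0.303×6.00) = e^(−1.818) = 0.1624; e^(−k₂t) = e^(−4.950) = 0.007083.
C_S = 0.303×2.79/(0.825−0.303) × (0.1624−0.007083) = 1.619×0.1553 = 0.2515 kmol/m³.
C_R = C_{R0}e^(−k₁t) = 0.4530 kmol/m³, so C_T = C_{R0}−C_R−C_S = 2.086 kmol/m³; C_S/C_T = 0.121.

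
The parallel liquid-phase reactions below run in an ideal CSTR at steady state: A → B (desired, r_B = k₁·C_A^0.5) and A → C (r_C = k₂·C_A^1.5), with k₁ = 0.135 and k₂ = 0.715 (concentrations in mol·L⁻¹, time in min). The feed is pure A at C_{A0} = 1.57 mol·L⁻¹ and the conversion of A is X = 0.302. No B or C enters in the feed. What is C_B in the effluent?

0.0697 mol·L⁻¹

Exit C_A = C_{A0}(1−X) = 1.57×0.698 = 1.096 mol·L⁻¹.
Rates in a CSTR are evaluated at the outlet concentration: r_B = 0.135×1.096^0.5 = 0.1413, r_C = 0.715×1.096^1.5 = 0.8202.
Fraction of consumed A going to B: r_B/(r_B+r_C) = 0.1470.
C_B = 0.1470·C_{A0}·X = 0.1470×1.57×0.302 = 0.0697 mol·L⁻¹.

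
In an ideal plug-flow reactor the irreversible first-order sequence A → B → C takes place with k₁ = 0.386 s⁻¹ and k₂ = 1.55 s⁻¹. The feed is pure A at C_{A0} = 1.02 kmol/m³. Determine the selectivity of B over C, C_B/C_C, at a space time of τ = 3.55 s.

0.125

The intermediate concentration in a first-order A→B→C sequence is C_B = k₁C_{A0}(e^(−k₁τ) − e^(−k₂τ))/(k₂−k₁).
e^(−k₁τ) = e^(−0.386×3.55) = e^(−1.370) = 0.2540; e^(−k₂τ) = e^(−5.502) = 0.004077.
C_B = 0.386×1.02/(1.55−0.386) × (0.2540−0.004077) = 0.3382×0.2500 = 0.08455 kmol/m³.
C_A = C_{A0}e^(−k₁τ) = 0.2591 kmol/m³, so C_C = C_{A0}−C_A−C_B = 0.6763 kmol/m³; C_B/C_C = 0.125.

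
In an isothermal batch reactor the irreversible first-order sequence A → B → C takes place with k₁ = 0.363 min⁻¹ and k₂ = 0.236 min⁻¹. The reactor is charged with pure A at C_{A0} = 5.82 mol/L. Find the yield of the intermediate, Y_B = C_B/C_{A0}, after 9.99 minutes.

The intermediate concentration in a first-order A→B→C sequence is C_B = k₁C_{A0}(e^(−k₁t) − e^(−k₂t))/(k₂−k₁).
e^(−k₁t) = e^(−0.363×9.99) = e^(−3.626) = 0.02661; e^(−k₂t) = e^(−2.358) = 0.09464.
C_B = 0.363×5.82/(0.236−0.363) × (0.02661−0.09464) = (-16.64)×(-0.06803) = 1.132 mol/L.
Y_B = C_B/C_{A0} = 1.132/5.82 = 0.194.

0.194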